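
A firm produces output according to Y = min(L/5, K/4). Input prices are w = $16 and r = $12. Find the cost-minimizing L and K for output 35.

L* = 175, K* = 140

With a fixed-proportions technology, the cost-minimizing bundle uses no slack in either input: L/5 = K/4 = Y.
So L = 5·35 = 175 and K = 4·35 = 140.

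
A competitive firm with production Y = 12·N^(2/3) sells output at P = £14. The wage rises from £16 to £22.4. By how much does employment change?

ΔN = -218

From P·MP_N = w with MP_N = 8·N^(-1/3), the labor demand is N(w) = (112/w)^(3).
At w = 16: N = 343. At w = 22.4: N = 125.
ΔN = 125 − 343 = -218.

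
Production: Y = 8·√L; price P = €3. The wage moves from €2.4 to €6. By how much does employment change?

ΔL = -21

From P·MP_L = w with MP_L = 4·L^(-1/2), the labor demand is L(w) = (12/w)^(2).
At w = 2.4: L = 25. At w = 6: L = 4.
ΔL = 4 − 25 = -21.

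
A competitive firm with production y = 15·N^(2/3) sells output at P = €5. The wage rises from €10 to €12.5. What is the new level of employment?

From P·MP_N = w with MP_N = 10·N^(-1/3), the labor demand is N(w) = (50/w)^(3).
At w = 10: N = 125. At w = 12.5: N = 64.

N* = 64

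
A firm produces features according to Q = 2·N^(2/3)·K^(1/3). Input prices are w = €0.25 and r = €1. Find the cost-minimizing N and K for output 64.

N* = 64, K* = 8

Cost minimization requires the marginal rate of technical substitution to equal the input-price ratio: MP_N/MP_K = w/r.
Here MP_N/MP_K = (2/3)·(K/N)/(1/3) = 2·(K/N). Setting this equal to 0.25/1 = 0.25 gives K = 0.125N.
Substituting into Q = 64: 2·N^(2/3)·(0.125N)^(1/3) = 64.
Solving, N = 64 and K = 8.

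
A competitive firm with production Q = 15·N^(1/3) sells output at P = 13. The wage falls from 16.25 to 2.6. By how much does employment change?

From P·MP_N = w with MP_N = 5·N^(-2/3), the labor demand is N(w) = (65/w)^(3/2).
At w = 16.25: N = 8. At w = 2.6: N = 125.
ΔN = 125 − 8 = 117.

ΔN = 117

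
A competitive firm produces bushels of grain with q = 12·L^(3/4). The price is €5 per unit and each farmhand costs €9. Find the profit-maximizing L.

MP_L = (3/4)·12·L^(-1/4) = 9·L^(-1/4).
Profit maximization for a price taker requires P·MP_L = w: 5·9·L^(-1/4) = 9.
So L^(-1/4) = 0.2, which gives L = 625.

L* = 625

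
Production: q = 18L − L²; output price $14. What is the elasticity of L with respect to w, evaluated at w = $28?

ε = -0.125

From P·MP_L = w with MP_L = 18 − 2L, labor demand is L(w) = (18 − w/14)/2.
dL/dw = −1/(28) = -1/28.
At w = 28, L = 8, so ε = (dL/dw)·(w/L) = (-1/28)·(28/8) = -0.125.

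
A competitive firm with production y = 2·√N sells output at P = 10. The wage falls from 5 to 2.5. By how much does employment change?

From P·MP_N = w with MP_N = N^(-1/2), the labor demand is N(w) = (10/w)^(2).
At w = 5: N = 4. At w = 2.5: N = 16.
ΔN = 16 − 4 = 12.

ΔN = 12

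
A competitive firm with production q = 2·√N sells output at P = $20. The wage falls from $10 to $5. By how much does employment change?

From P·MP_N = w with MP_N = N^(-1/2), the labor demand is N(w) = (20/w)^(2).
At w = 10: N = 4. At w = 5: N = 16.
ΔN = 16 − 4 = 12.

ΔN = 12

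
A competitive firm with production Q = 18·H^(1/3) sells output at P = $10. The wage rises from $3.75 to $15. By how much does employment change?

ΔH = -56

From P·MP_H = w with MP_H = 6·H^(-2/3), the labor demand is H(w) = (60/w)^(3/2).
At w = 3.75: H = 64. At w = 15: H = 8.
ΔH = 8 − 64 = -56.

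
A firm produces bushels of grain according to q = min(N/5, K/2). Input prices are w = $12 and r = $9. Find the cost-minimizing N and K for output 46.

With a fixed-proportions technology, the cost-minimizing bundle uses no slack in either input: N/5 = K/2 = q.
So N = 5·46 = 230 and K = 2·46 = 92.

N* = 230, K* = 92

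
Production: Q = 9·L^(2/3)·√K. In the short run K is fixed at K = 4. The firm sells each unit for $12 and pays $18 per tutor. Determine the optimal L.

With K = 4, MP_L = (2/3)·9·L^(-1/3)·4^(1/2) = 12·L^(-1/3).
Profit maximization for a price taker requires P·MP_L = w: 12·12·L^(-1/3) = 18.
So L^(-1/3) = 0.125, which gives L = 512.

L* = 512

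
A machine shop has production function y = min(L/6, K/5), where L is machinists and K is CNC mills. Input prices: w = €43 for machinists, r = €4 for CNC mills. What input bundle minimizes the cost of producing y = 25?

With a fixed-proportions technology, the cost-minimizing bundle uses no slack in either input: L/6 = K/5 = y.
So L = 6·25 = 150 and K = 5·25 = 125.

L* = 150, K* = 125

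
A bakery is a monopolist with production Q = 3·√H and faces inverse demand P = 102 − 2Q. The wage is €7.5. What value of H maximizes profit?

Marginal revenue from the inverse demand is MR = 102 − 4Q.
The marginal product is MP_H = 1.5·H^(-1/2).
A monopolist hires until marginal revenue product equals the wage: MR·MP_H = w.
At H, Q = 3·√H. Substituting and solving: (102 − 12·√H)·1.5·H^(-1/2) = 7.5 gives H = 36.

H* = 36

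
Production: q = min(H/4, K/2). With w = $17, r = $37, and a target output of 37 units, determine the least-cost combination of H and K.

With a fixed-proportions technology, the cost-minimizing bundle uses no slack in either input: H/4 = K/2 = q.
So H = 4·37 = 148 and K = 2·37 = 74.

H* = 148, K* = 74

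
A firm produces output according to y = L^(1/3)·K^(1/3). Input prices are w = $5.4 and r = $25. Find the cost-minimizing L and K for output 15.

Cost minimization requires the marginal rate of technical substitution to equal the input-price ratio: MP_L/MP_K = w/r.
Here MP_L/MP_K = (1/3)·(K/L)/(1/3) = (K/L). Setting this equal to 5.4/25 = 0.216 gives K = 0.216L.
Substituting into y = 15: L^(1/3)·(0.216L)^(1/3) = 15.
Solving, L = 125 and K = 27.

L* = 125, K* = 27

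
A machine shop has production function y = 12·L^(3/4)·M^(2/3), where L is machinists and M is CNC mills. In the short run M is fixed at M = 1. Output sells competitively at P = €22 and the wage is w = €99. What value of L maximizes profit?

L* = 16

With M = 1, MP_L = (3/4)·12·L^(-1/4)·1^(2/3) = 9·L^(-1/4).
Profit maximization for a price taker requires P·MP_L = w: 22·9·L^(-1/4) = 99.
So L^(-1/4) = 0.5, which gives L = 16.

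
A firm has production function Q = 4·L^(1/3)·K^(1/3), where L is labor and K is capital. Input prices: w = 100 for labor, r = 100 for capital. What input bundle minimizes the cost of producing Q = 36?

L* = 27, K* = 27

Cost minimization requires the marginal rate of technical substitution to equal the input-price ratio: MP_L/MP_K = w/r.
Here MP_L/MP_K = (1/3)·(K/L)/(1/3) = (K/L). Setting this equal to 100/100 = 1 gives K = L.
Substituting into Q = 36: 4·L^(1/3)·(L)^(1/3) = 36.
Solving, L = 27 and K = 27.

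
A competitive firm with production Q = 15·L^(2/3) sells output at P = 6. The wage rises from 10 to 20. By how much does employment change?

ΔL = -189

From P·MP_L = w with MP_L = 10·L^(-1/3), the labor demand is L(w) = (60/w)^(3).
At w = 10: L = 216. At w = 20: L = 27.
ΔL = 27 − 216 = -189.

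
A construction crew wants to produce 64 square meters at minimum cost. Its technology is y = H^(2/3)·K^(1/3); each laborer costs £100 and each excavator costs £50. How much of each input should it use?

H* = 64, K* = 64

Cost minimization requires the marginal rate of technical substitution to equal the input-price ratio: MP_H/MP_K = w/r.
Here MP_H/MP_K = (2/3)·(K/H)/(1/3) = 2·(K/H). Setting this equal to 100/50 = 2 gives K = H.
Substituting into y = 64: H^(2/3)·(H)^(1/3) = 64.
Solving, H = 64 and K = 64.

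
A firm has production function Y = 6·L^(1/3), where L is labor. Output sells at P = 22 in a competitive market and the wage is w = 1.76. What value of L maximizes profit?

MP_L = (1/3)·6·L^(-2/3) = 2·L^(-2/3).
Profit maximization for a price taker requires P·MP_L = w: 22·2·L^(-2/3) = 1.76.
So L^(-2/3) = 0.04, which gives L = 125.

L* = 125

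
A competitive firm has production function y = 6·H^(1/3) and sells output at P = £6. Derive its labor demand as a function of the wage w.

H(w) = (12/w)^(3/2)

MP_H = (1/3)·6·H^(-2/3) = 2·H^(-2/3).
Setting P·MP_H = w: 12·H^(-2/3) = w.
Solving for H: H^(-2/3) = w/12, so H = (12/w)^(3/2).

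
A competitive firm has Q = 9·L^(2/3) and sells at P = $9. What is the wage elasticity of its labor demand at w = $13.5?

MP_L = (2/3)·9·L^(-1/3), so P·MP_L = w gives 54·L^(-1/3) = w.
Solving, L(w) = (54/w)^(3). This is a constant-elasticity form: L ∝ w^(−3), so ε = −3.

ε = -3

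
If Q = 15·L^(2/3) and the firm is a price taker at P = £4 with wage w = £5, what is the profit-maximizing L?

L* = 512

MP_L = (2/3)·15·L^(-1/3) = 10·L^(-1/3).
Profit maximization for a price taker requires P·MP_L = w: 4·10·L^(-1/3) = 5.
So L^(-1/3) = 0.125, which gives L = 512.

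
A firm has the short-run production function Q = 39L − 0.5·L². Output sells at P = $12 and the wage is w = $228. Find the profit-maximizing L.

L* = 20

The marginal product of L is MP_L = 39 − L.
A price-taking firm hires until the value of the marginal product equals the wage: P·MP_L = w, so 12·(39 − L) = 228.
Then 39 − L = 19, giving L = 20.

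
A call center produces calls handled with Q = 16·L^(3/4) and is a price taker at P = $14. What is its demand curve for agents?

MP_L = (3/4)·16·L^(-1/4) = 12·L^(-1/4).
Setting P·MP_L = w: 168·L^(-1/4) = w.
Solving for L: L^(-1/4) = w/168, so L = (168/w)^(4).

L(w) = (168/w)^(4)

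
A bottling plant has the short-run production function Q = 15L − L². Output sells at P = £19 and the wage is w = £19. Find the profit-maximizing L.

L* = 7

The marginal product of L is MP_L = 15 − 2L.
A price-taking firm hires until the value of the marginal product equals the wage: P·MP_L = w, so 19·(15 − 2L) = 19.
Then 15 − 2L = 1, giving L = 7.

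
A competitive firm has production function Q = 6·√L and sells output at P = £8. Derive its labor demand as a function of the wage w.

MP_L = (1/2)·6·L^(-1/2) = 3·L^(-1/2).
Setting P·MP_L = w: 24·L^(-1/2) = w.
Solving for L: L^(-1/2) = w/24, so L = (24/w)^(2).

L(w) = 576/w²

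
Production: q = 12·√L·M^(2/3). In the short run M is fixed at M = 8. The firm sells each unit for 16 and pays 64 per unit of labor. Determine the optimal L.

L* = 36

With M = 8, MP_L = (1/2)·12·L^(-1/2)·8^(2/3) = 24·L^(-1/2).
Profit maximization for a price taker requires P·MP_L = w: 16·24·L^(-1/2) = 64.
So L^(-1/2) = 1/6, which gives L = 36.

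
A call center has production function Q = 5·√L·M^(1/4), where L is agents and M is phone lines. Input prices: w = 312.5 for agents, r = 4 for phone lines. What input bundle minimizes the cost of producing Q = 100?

L* = 16, M* = 625

Cost minimization requires the marginal rate of technical substitution to equal the input-price ratio: MP_L/MP_M = w/r.
Here MP_L/MP_M = (1/2)·(M/L)/(1/4) = 2·(M/L). Setting this equal to 312.5/4 = 78.125 gives M = 39.0625L.
Substituting into Q = 100: 5·L^(1/2)·(39.0625L)^(1/4) = 100.
Solving, L = 16 and M = 625.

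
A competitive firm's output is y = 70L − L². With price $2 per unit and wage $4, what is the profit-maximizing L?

L* = 34

The marginal product of L is MP_L = 70 − 2L.
A price-taking firm hires until the value of the marginal product equals the wage: P·MP_L = w, so 2·(70 − 2L) = 4.
Then 70 − 2L = 2, giving L = 34.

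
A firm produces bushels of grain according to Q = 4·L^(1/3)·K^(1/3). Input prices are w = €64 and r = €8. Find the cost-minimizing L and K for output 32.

L* = 8, K* = 64

Cost minimization requires the marginal rate of technical substitution to equal the input-price ratio: MP_L/MP_K = w/r.
Here MP_L/MP_K = (1/3)·(K/L)/(1/3) = (K/L). Setting this equal to 64/8 = 8 gives K = 8L.
Substituting into Q = 32: 4·L^(1/3)·(8L)^(1/3) = 32.
Solving, L = 8 and K = 64.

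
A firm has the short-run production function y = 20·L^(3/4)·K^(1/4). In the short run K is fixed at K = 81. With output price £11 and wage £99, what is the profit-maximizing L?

L* = 625

With K = 81, MP_L = (3/4)·20·L^(-1/4)·81^(1/4) = 45·L^(-1/4).
Profit maximization for a price taker requires P·MP_L = w: 11·45·L^(-1/4) = 99.
So L^(-1/4) = 0.2, which gives L = 625.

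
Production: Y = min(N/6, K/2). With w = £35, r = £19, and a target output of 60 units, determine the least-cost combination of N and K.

With a fixed-proportions technology, the cost-minimizing bundle uses no slack in either input: N/6 = K/2 = Y.
So N = 6·60 = 360 and K = 2·60 = 120.

N* = 360, K* = 120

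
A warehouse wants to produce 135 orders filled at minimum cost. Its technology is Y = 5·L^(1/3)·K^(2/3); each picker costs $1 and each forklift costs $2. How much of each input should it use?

Cost minimization requires the marginal rate of technical substitution to equal the input-price ratio: MP_L/MP_K = w/r.
Here MP_L/MP_K = (1/3)·(K/L)/(2/3) = 0.5·(K/L). Setting this equal to 1/2 = 0.5 gives K = L.
Substituting into Y = 135: 5·L^(1/3)·(L)^(2/3) = 135.
Solving, L = 27 and K = 27.

L* = 27, K* = 27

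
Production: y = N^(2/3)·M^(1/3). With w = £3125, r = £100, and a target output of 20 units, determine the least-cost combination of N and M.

Cost minimization requires the marginal rate of technical substitution to equal the input-price ratio: MP_N/MP_M = w/r.
Here MP_N/MP_M = (2/3)·(M/N)/(1/3) = 2·(M/N). Setting this equal to 3125/100 = 31.25 gives M = 15.625N.
Substituting into y = 20: N^(2/3)·(15.625N)^(1/3) = 20.
Solving, N = 8 and M = 125.

N* = 8, M* = 125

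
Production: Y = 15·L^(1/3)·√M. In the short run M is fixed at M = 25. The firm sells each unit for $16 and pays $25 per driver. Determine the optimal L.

With M = 25, MP_L = (1/3)·15·L^(-2/3)·25^(1/2) = 25·L^(-2/3).
Profit maximization for a price taker requires P·MP_L = w: 16·25·L^(-2/3) = 25.
So L^(-2/3) = 0.0625, which gives L = 64.

L* = 64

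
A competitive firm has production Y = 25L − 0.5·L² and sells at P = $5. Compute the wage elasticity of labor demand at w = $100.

From P·MP_L = w with MP_L = 25 − L, labor demand is L(w) = 25 − w/5.
dL/dw = −1/(5) = -0.2.
At w = 100, L = 5, so ε = (dL/dw)·(w/L) = (-0.2)·(100/5) = -4.

ε = -4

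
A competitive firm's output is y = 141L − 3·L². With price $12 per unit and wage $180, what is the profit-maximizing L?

The marginal product of L is MP_L = 141 − 6L.
A price-taking firm hires until the value of the marginal product equals the wage: P·MP_L = w, so 12·(141 − 6L) = 180.
Then 141 − 6L = 15, giving L = 21.

L* = 21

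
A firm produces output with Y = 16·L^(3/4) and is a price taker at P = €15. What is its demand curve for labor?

L(w) = (180/w)^(4)

MP_L = (3/4)·16·L^(-1/4) = 12·L^(-1/4).
Setting P·MP_L = w: 180·L^(-1/4) = w.
Solving for L: L^(-1/4) = w/180, so L = (180/w)^(4).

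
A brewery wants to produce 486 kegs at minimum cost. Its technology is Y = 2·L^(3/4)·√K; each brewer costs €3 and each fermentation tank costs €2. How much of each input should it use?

Cost minimization requires the marginal rate of technical substitution to equal the input-price ratio: MP_L/MP_K = w/r.
Here MP_L/MP_K = (3/4)·(K/L)/(1/2) = 1.5·(K/L). Setting this equal to 3/2 = 1.5 gives K = L.
Substituting into Y = 486: 2·L^(3/4)·(L)^(1/2) = 486.
Solving, L = 81 and K = 81.

L* = 81, K* = 81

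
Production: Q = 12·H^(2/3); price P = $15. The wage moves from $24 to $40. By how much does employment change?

ΔH = -98

From P·MP_H = w with MP_H = 8·H^(-1/3), the labor demand is H(w) = (120/w)^(3).
At w = 24: H = 125. At w = 40: H = 27.
ΔH = 27 − 125 = -98.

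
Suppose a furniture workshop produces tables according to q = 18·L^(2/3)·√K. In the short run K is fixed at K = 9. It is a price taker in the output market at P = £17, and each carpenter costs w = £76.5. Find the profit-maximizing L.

With K = 9, MP_L = (2/3)·18·L^(-1/3)·9^(1/2) = 36·L^(-1/3).
Profit maximization for a price taker requires P·MP_L = w: 17·36·L^(-1/3) = 76.5.
So L^(-1/3) = 0.125, which gives L = 512.

L* = 512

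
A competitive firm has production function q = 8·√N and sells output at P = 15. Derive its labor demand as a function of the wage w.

N(w) = 3600/w²

MP_N = (1/2)·8·N^(-1/2) = 4·N^(-1/2).
Setting P·MP_N = w: 60·N^(-1/2) = w.
Solving for N: N^(-1/2) = w/60, so N = (60/w)^(2).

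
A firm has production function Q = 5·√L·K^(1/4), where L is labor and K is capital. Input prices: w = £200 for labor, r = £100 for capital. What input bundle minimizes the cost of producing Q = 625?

L* = 625, K* = 625

Cost minimization requires the marginal rate of technical substitution to equal the input-price ratio: MP_L/MP_K = w/r.
Here MP_L/MP_K = (1/2)·(K/L)/(1/4) = 2·(K/L). Setting this equal to 200/100 = 2 gives K = L.
Substituting into Q = 625: 5·L^(1/2)·(L)^(1/4) = 625.
Solving, L = 625 and K = 625.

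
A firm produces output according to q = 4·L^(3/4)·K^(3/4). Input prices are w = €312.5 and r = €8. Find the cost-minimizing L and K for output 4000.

Cost minimization requires the marginal rate of technical substitution to equal the input-price ratio: MP_L/MP_K = w/r.
Here MP_L/MP_K = (3/4)·(K/L)/(3/4) = (K/L). Setting this equal to 312.5/8 = 39.0625 gives K = 39.0625L.
Substituting into q = 4000: 4·L^(3/4)·(39.0625L)^(3/4) = 4000.
Solving, L = 16 and K = 625.

L* = 16, K* = 625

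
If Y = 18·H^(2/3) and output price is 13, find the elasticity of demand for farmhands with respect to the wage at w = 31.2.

MP_H = (2/3)·18·H^(-1/3), so P·MP_H = w gives 156·H^(-1/3) = w.
Solving, H(w) = (156/w)^(3). This is a constant-elasticity form: H ∝ w^(−3), so ε = −3.

ε = -3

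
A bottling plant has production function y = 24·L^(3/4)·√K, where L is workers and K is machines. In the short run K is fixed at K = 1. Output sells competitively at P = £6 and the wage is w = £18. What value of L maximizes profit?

L* = 1296

With K = 1, MP_L = (3/4)·24·L^(-1/4)·1^(1/2) = 18·L^(-1/4).
Profit maximization for a price taker requires P·MP_L = w: 6·18·L^(-1/4) = 18.
So L^(-1/4) = 1/6, which gives L = 1296.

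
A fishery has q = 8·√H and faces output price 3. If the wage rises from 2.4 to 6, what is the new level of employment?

From P·MP_H = w with MP_H = 4·H^(-1/2), the labor demand is H(w) = (12/w)^(2).
At w = 2.4: H = 25. At w = 6: H = 4.

H* = 4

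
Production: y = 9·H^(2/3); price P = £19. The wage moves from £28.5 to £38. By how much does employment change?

From P·MP_H = w with MP_H = 6·H^(-1/3), the labor demand is H(w) = (114/w)^(3).
At w = 28.5: H = 64. At w = 38: H = 27.
ΔH = 27 − 64 = -37.

ΔH = -37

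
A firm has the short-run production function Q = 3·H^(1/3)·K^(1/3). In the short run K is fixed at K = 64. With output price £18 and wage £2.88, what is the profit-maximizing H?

With K = 64, MP_H = (1/3)·3·H^(-2/3)·64^(1/3) = 4·H^(-2/3).
Profit maximization for a price taker requires P·MP_H = w: 18·4·H^(-2/3) = 2.88.
So H^(-2/3) = 0.04, which gives H = 125.

H* = 125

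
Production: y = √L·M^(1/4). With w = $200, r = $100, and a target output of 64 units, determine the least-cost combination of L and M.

Cost minimization requires the marginal rate of technical substitution to equal the input-price ratio: MP_L/MP_M = w/r.
Here MP_L/MP_M = (1/2)·(M/L)/(1/4) = 2·(M/L). Setting this equal to 200/100 = 2 gives M = L.
Substituting into y = 64: L^(1/2)·(L)^(1/4) = 64.
Solving, L = 256 and M = 256.

L* = 256, M* = 256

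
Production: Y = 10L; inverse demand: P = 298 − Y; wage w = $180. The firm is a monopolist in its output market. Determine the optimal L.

L* = 14

Marginal revenue from the inverse demand is MR = 298 − 2Y.
The marginal product is MP_L = 10.
A monopolist hires until marginal revenue product equals the wage: MR·MP_L = w.
(298 − 20L)·10 = 180, so L = 14.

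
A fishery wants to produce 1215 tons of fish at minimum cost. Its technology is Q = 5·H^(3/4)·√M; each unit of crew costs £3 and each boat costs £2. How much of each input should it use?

H* = 81, M* = 81

Cost minimization requires the marginal rate of technical substitution to equal the input-price ratio: MP_H/MP_M = w/r.
Here MP_H/MP_M = (3/4)·(M/H)/(1/2) = 1.5·(M/H). Setting this equal to 3/2 = 1.5 gives M = H.
Substituting into Q = 1215: 5·H^(3/4)·(H)^(1/2) = 1215.
Solving, H = 81 and M = 81.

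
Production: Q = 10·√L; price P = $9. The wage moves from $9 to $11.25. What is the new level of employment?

L* = 16

From P·MP_L = w with MP_L = 5·L^(-1/2), the labor demand is L(w) = (45/w)^(2).
At w = 9: L = 25. At w = 11.25: L = 16.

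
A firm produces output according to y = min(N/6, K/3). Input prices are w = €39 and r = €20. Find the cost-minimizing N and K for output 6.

N* = 36, K* = 18

With a fixed-proportions technology, the cost-minimizing bundle uses no slack in either input: N/6 = K/3 = y.
So N = 6·6 = 36 and K = 3·6 = 18.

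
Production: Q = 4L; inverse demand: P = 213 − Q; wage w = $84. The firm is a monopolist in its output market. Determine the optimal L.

Marginal revenue from the inverse demand is MR = 213 − 2Q.
The marginal product is MP_L = 4.
A monopolist hires until marginal revenue product equals the wage: MR·MP_L = w.
(213 − 8L)·4 = 84, so L = 24.

L* = 24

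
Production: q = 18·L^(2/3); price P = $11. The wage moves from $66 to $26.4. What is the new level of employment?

L* = 125

From P·MP_L = w with MP_L = 12·L^(-1/3), the labor demand is L(w) = (132/w)^(3).
At w = 66: L = 8. At w = 26.4: L = 125.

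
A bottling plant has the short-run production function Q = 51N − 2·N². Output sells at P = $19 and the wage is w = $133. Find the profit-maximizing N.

N* = 11

The marginal product of N is MP_N = 51 − 4N.
A price-taking firm hires until the value of the marginal product equals the wage: P·MP_N = w, so 19·(51 − 4N) = 133.
Then 51 − 4N = 7, giving N = 11.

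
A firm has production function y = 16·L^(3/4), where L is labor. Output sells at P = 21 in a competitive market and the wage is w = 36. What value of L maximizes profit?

MP_L = (3/4)·16·L^(-1/4) = 12·L^(-1/4).
Profit maximization for a price taker requires P·MP_L = w: 21·12·L^(-1/4) = 36.
So L^(-1/4) = 1/7, which gives L = 2401.

L* = 2401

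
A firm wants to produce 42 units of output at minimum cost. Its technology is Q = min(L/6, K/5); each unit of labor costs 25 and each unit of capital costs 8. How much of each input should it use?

With a fixed-proportions technology, the cost-minimizing bundle uses no slack in either input: L/6 = K/5 = Q.
So L = 6·42 = 252 and K = 5·42 = 210.

L* = 252, K* = 210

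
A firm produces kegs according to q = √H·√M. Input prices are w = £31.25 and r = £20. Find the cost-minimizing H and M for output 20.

Cost minimization requires the marginal rate of technical substitution to equal the input-price ratio: MP_H/MP_M = w/r.
Here MP_H/MP_M = (1/2)·(M/H)/(1/2) = (M/H). Setting this equal to 31.25/20 = 1.5625 gives M = 1.5625H.
Substituting into q = 20: H^(1/2)·(1.5625H)^(1/2) = 20.
Solving, H = 16 and M = 25.

H* = 16, M* = 25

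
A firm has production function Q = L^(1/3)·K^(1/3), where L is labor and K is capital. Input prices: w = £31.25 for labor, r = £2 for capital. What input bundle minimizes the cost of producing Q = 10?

L* = 8, K* = 125

Cost minimization requires the marginal rate of technical substitution to equal the input-price ratio: MP_L/MP_K = w/r.
Here MP_L/MP_K = (1/3)·(K/L)/(1/3) = (K/L). Setting this equal to 31.25/2 = 15.625 gives K = 15.625L.
Substituting into Q = 10: L^(1/3)·(15.625L)^(1/3) = 10.
Solving, L = 8 and K = 125.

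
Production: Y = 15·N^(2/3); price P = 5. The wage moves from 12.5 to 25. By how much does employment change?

ΔN = -56

From P·MP_N = w with MP_N = 10·N^(-1/3), the labor demand is N(w) = (50/w)^(3).
At w = 12.5: N = 64. At w = 25: N = 8.
ΔN = 8 − 64 = -56.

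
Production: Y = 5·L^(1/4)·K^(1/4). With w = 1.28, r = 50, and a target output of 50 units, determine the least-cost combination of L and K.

L* = 625, K* = 16

Cost minimization requires the marginal rate of technical substitution to equal the input-price ratio: MP_L/MP_K = w/r.
Here MP_L/MP_K = (1/4)·(K/L)/(1/4) = (K/L). Setting this equal to 1.28/50 = 0.0256 gives K = 0.0256L.
Substituting into Y = 50: 5·L^(1/4)·(0.0256L)^(1/4) = 50.
Solving, L = 625 and K = 16.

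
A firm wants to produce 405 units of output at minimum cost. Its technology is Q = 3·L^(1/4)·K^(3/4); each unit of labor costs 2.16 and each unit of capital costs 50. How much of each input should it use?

Cost minimization requires the marginal rate of technical substitution to equal the input-price ratio: MP_L/MP_K = w/r.
Here MP_L/MP_K = (1/4)·(K/L)/(3/4) = (1/3)·(K/L). Setting this equal to 2.16/50 = 0.0432 gives K = 0.1296L.
Substituting into Q = 405: 3·L^(1/4)·(0.1296L)^(3/4) = 405.
Solving, L = 625 and K = 81.

L* = 625, K* = 81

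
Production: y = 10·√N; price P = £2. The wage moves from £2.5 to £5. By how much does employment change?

From P·MP_N = w with MP_N = 5·N^(-1/2), the labor demand is N(w) = (10/w)^(2).
At w = 2.5: N = 16. At w = 5: N = 4.
ΔN = 4 − 16 = -12.

ΔN = -12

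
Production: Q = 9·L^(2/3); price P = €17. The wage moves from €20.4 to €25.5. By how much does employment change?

ΔL = -61

From P·MP_L = w with MP_L = 6·L^(-1/3), the labor demand is L(w) = (102/w)^(3).
At w = 20.4: L = 125. At w = 25.5: L = 64.
ΔL = 64 − 125 = -61.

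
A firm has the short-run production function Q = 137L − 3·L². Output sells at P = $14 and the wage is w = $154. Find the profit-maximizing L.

The marginal product of L is MP_L = 137 − 6L.
A price-taking firm hires until the value of the marginal product equals the wage: P·MP_L = w, so 14·(137 − 6L) = 154.
Then 137 − 6L = 11, giving L = 21.

L* = 21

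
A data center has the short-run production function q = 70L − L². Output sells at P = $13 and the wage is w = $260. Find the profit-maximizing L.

L* = 25

The marginal product of L is MP_L = 70 − 2L.
A price-taking firm hires until the value of the marginal product equals the wage: P·MP_L = w, so 13·(70 − 2L) = 260.
Then 70 − 2L = 20, giving L = 25.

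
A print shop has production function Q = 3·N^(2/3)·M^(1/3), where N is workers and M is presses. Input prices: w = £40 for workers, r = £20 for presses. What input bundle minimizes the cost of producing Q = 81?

N* = 27, M* = 27

Cost minimization requires the marginal rate of technical substitution to equal the input-price ratio: MP_N/MP_M = w/r.
Here MP_N/MP_M = (2/3)·(M/N)/(1/3) = 2·(M/N). Setting this equal to 40/20 = 2 gives M = N.
Substituting into Q = 81: 3·N^(2/3)·(N)^(1/3) = 81.
Solving, N = 27 and M = 27.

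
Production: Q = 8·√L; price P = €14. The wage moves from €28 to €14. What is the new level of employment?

L* = 16

From P·MP_L = w with MP_L = 4·L^(-1/2), the labor demand is L(w) = (56/w)^(2).
At w = 28: L = 4. At w = 14: L = 16.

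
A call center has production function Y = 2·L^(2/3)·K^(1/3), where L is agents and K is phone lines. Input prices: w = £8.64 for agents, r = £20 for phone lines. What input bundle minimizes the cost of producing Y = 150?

L* = 125, K* = 27

Cost minimization requires the marginal rate of technical substitution to equal the input-price ratio: MP_L/MP_K = w/r.
Here MP_L/MP_K = (2/3)·(K/L)/(1/3) = 2·(K/L). Setting this equal to 8.64/20 = 0.432 gives K = 0.216L.
Substituting into Y = 150: 2·L^(2/3)·(0.216L)^(1/3) = 150.
Solving, L = 125 and K = 27.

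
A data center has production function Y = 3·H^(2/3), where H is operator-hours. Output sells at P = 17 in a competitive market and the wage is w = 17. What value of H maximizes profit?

H* = 8

MP_H = (2/3)·3·H^(-1/3) = 2·H^(-1/3).
Profit maximization for a price taker requires P·MP_H = w: 17·2·H^(-1/3) = 17.
So H^(-1/3) = 0.5, which gives H = 8.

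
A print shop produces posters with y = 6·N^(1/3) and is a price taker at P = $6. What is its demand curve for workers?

N(w) = (12/w)^(3/2)

MP_N = (1/3)·6·N^(-2/3) = 2·N^(-2/3).
Setting P·MP_N = w: 12·N^(-2/3) = w.
Solving for N: N^(-2/3) = w/12, so N = (12/w)^(3/2).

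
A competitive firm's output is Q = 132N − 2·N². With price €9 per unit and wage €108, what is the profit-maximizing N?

N* = 30

The marginal product of N is MP_N = 132 − 4N.
A price-taking firm hires until the value of the marginal product equals the wage: P·MP_N = w, so 9·(132 − 4N) = 108.
Then 132 − 4N = 12, giving N = 30.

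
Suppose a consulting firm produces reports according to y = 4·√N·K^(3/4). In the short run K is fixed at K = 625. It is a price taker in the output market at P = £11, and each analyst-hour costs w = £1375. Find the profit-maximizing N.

N* = 4

With K = 625, MP_N = (1/2)·4·N^(-1/2)·625^(3/4) = 250·N^(-1/2).
Profit maximization for a price taker requires P·MP_N = w: 11·250·N^(-1/2) = 1375.
So N^(-1/2) = 0.5, which gives N = 4.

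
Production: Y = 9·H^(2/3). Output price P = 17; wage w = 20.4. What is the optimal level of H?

H* = 125

MP_H = (2/3)·9·H^(-1/3) = 6·H^(-1/3).
Profit maximization for a price taker requires P·MP_H = w: 17·6·H^(-1/3) = 20.4.
So H^(-1/3) = 0.2, which gives H = 125.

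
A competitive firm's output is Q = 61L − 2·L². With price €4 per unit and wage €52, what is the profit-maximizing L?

L* = 12

The marginal product of L is MP_L = 61 − 4L.
A price-taking firm hires until the value of the marginal product equals the wage: P·MP_L = w, so 4·(61 − 4L) = 52.
Then 61 − 4L = 13, giving L = 12.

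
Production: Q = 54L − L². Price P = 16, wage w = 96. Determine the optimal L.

The marginal product of L is MP_L = 54 − 2L.
A price-taking firm hires until the value of the marginal product equals the wage: P·MP_L = w, so 16·(54 − 2L) = 96.
Then 54 − 2L = 6, giving L = 24.

L* = 24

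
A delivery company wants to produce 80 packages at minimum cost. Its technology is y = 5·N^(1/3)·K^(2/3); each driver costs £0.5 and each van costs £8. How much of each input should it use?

Cost minimization requires the marginal rate of technical substitution to equal the input-price ratio: MP_N/MP_K = w/r.
Here MP_N/MP_K = (1/3)·(K/N)/(2/3) = 0.5·(K/N). Setting this equal to 0.5/8 = 0.0625 gives K = 0.125N.
Substituting into y = 80: 5·N^(1/3)·(0.125N)^(2/3) = 80.
Solving, N = 64 and K = 8.

N* = 64, K* = 8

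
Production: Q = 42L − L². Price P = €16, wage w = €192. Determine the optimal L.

The marginal product of L is MP_L = 42 − 2L.
A price-taking firm hires until the value of the marginal product equals the wage: P·MP_L = w, so 16·(42 − 2L) = 192.
Then 42 − 2L = 12, giving L = 15.

L* = 15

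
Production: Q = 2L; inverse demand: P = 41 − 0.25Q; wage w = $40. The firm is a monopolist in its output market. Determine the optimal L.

Marginal revenue from the inverse demand is MR = 41 − 0.5Q.
The marginal product is MP_L = 2.
A monopolist hires until marginal revenue product equals the wage: MR·MP_L = w.
(41 − L)·2 = 40, so L = 21.

L* = 21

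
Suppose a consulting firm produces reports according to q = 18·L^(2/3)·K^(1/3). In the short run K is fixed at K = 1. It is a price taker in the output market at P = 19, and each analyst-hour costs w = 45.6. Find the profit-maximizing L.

L* = 125

With K = 1, MP_L = (2/3)·18·L^(-1/3)·1^(1/3) = 12·L^(-1/3).
Profit maximization for a price taker requires P·MP_L = w: 19·12·L^(-1/3) = 45.6.
So L^(-1/3) = 0.2, which gives L = 125.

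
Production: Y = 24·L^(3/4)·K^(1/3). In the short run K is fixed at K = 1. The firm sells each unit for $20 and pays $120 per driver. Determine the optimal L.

L* = 81

With K = 1, MP_L = (3/4)·24·L^(-1/4)·1^(1/3) = 18·L^(-1/4).
Profit maximization for a price taker requires P·MP_L = w: 20·18·L^(-1/4) = 120.
So L^(-1/4) = 1/3, which gives L = 81.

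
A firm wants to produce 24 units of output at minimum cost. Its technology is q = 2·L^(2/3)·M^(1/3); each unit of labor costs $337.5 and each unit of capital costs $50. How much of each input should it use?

L* = 8, M* = 27

Cost minimization requires the marginal rate of technical substitution to equal the input-price ratio: MP_L/MP_M = w/r.
Here MP_L/MP_M = (2/3)·(M/L)/(1/3) = 2·(M/L). Setting this equal to 337.5/50 = 6.75 gives M = 3.375L.
Substituting into q = 24: 2·L^(2/3)·(3.375L)^(1/3) = 24.
Solving, L = 8 and M = 27.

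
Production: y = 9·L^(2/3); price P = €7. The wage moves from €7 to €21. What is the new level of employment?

From P·MP_L = w with MP_L = 6·L^(-1/3), the labor demand is L(w) = (42/w)^(3).
At w = 7: L = 216. At w = 21: L = 8.

L* = 8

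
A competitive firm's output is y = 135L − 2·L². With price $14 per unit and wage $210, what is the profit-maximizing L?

The marginal product of L is MP_L = 135 − 4L.
A price-taking firm hires until the value of the marginal product equals the wage: P·MP_L = w, so 14·(135 − 4L) = 210.
Then 135 − 4L = 15, giving L = 30.

L* = 30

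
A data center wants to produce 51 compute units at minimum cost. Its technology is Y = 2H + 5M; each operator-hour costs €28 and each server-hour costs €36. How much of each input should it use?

H* = 0, M* = 10.2

The inputs are perfect substitutes, so the firm uses whichever has the lower cost per unit of output.
Cost per unit of output via H is w/2 = 14; via M it is r/5 = 7.2. M is cheaper.
Producing Y = 51 with M alone: H = 0, M = 10.2.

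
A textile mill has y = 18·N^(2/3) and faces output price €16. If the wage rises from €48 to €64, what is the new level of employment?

From P·MP_N = w with MP_N = 12·N^(-1/3), the labor demand is N(w) = (192/w)^(3).
At w = 48: N = 64. At w = 64: N = 27.

N* = 27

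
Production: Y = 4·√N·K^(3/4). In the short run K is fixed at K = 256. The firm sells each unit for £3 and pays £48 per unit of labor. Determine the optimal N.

N* = 64

With K = 256, MP_N = (1/2)·4·N^(-1/2)·256^(3/4) = 128·N^(-1/2).
Profit maximization for a price taker requires P·MP_N = w: 3·128·N^(-1/2) = 48.
So N^(-1/2) = 0.125, which gives N = 64.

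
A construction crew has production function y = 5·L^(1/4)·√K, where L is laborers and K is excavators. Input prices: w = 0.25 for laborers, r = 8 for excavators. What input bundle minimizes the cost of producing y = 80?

Cost minimization requires the marginal rate of technical substitution to equal the input-price ratio: MP_L/MP_K = w/r.
Here MP_L/MP_K = (1/4)·(K/L)/(1/2) = 0.5·(K/L). Setting this equal to 0.25/8 = 0.03125 gives K = 0.0625L.
Substituting into y = 80: 5·L^(1/4)·(0.0625L)^(1/2) = 80.
Solving, L = 256 and K = 16.

L* = 256, K* = 16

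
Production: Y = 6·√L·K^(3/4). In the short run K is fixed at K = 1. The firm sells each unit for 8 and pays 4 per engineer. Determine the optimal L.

With K = 1, MP_L = (1/2)·6·L^(-1/2)·1^(3/4) = 3·L^(-1/2).
Profit maximization for a price taker requires P·MP_L = w: 8·3·L^(-1/2) = 4.
So L^(-1/2) = 1/6, which gives L = 36.

L* = 36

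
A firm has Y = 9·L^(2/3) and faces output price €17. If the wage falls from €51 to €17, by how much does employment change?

From P·MP_L = w with MP_L = 6·L^(-1/3), the labor demand is L(w) = (102/w)^(3).
At w = 51: L = 8. At w = 17: L = 216.
ΔL = 216 − 8 = 208.

ΔL = 208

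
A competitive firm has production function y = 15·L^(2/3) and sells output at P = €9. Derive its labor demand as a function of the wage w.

MP_L = (2/3)·15·L^(-1/3) = 10·L^(-1/3).
Setting P·MP_L = w: 90·L^(-1/3) = w.
Solving for L: L^(-1/3) = w/90, so L = (90/w)^(3).

L(w) = 729000/w³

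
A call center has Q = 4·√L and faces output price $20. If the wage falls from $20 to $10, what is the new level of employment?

From P·MP_L = w with MP_L = 2·L^(-1/2), the labor demand is L(w) = (40/w)^(2).
At w = 20: L = 4. At w = 10: L = 16.

L* = 16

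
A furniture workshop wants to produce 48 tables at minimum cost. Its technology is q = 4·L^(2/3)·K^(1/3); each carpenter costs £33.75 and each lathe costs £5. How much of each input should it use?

L* = 8, K* = 27

Cost minimization requires the marginal rate of technical substitution to equal the input-price ratio: MP_L/MP_K = w/r.
Here MP_L/MP_K = (2/3)·(K/L)/(1/3) = 2·(K/L). Setting this equal to 33.75/5 = 6.75 gives K = 3.375L.
Substituting into q = 48: 4·L^(2/3)·(3.375L)^(1/3) = 48.
Solving, L = 8 and K = 27.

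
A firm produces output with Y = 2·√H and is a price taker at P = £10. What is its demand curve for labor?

MP_H = (1/2)·2·H^(-1/2) = H^(-1/2).
Setting P·MP_H = w: 10·H^(-1/2) = w.
Solving for H: H^(-1/2) = w/10, so H = (10/w)^(2).

H(w) = 100/w²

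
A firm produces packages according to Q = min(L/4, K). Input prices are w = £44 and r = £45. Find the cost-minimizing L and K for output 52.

L* = 208, K* = 52

With a fixed-proportions technology, the cost-minimizing bundle uses no slack in either input: L/4 = K = Q.
So L = 4·52 = 208 and K = 52.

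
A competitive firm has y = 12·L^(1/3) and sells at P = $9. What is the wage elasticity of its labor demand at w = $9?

ε = -1.5

MP_L = (1/3)·12·L^(-2/3), so P·MP_L = w gives 36·L^(-2/3) = w.
Solving, L(w) = (36/w)^(3/2). This is a constant-elasticity form: L ∝ w^(−3/2), so ε = −3/2.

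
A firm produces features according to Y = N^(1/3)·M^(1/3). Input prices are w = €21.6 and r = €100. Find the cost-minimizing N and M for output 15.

N* = 125, M* = 27

Cost minimization requires the marginal rate of technical substitution to equal the input-price ratio: MP_N/MP_M = w/r.
Here MP_N/MP_M = (1/3)·(M/N)/(1/3) = (M/N). Setting this equal to 21.6/100 = 0.216 gives M = 0.216N.
Substituting into Y = 15: N^(1/3)·(0.216N)^(1/3) = 15.
Solving, N = 125 and M = 27.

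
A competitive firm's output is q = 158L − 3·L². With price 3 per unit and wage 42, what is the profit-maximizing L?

The marginal product of L is MP_L = 158 − 6L.
A price-taking firm hires until the value of the marginal product equals the wage: P·MP_L = w, so 3·(158 − 6L) = 42.
Then 158 − 6L = 14, giving L = 24.

L* = 24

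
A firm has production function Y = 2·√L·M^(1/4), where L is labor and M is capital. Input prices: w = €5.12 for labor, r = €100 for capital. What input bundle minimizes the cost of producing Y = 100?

L* = 625, M* = 16

Cost minimization requires the marginal rate of technical substitution to equal the input-price ratio: MP_L/MP_M = w/r.
Here MP_L/MP_M = (1/2)·(M/L)/(1/4) = 2·(M/L). Setting this equal to 5.12/100 = 0.0512 gives M = 0.0256L.
Substituting into Y = 100: 2·L^(1/2)·(0.0256L)^(1/4) = 100.
Solving, L = 625 and M = 16.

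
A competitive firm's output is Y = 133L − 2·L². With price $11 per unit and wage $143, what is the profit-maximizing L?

L* = 30

The marginal product of L is MP_L = 133 − 4L.
A price-taking firm hires until the value of the marginal product equals the wage: P·MP_L = w, so 11·(133 − 4L) = 143.
Then 133 − 4L = 13, giving L = 30.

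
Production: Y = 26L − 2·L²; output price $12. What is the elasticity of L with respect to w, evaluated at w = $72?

From P·MP_L = w with MP_L = 26 − 4L, labor demand is L(w) = (26 − w/12)/4.
dL/dw = −1/(48) = -1/48.
At w = 72, L = 5, so ε = (dL/dw)·(w/L) = (-1/48)·(72/5) = -0.3.

ε = -0.3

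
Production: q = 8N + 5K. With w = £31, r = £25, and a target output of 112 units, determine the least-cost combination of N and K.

The inputs are perfect substitutes, so the firm uses whichever has the lower cost per unit of output.
Cost per unit of output via N is w/8 = 3.875; via K it is r/5 = 5. N is cheaper.
Producing q = 112 with N alone: N = 14, K = 0.

N* = 14, K* = 0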